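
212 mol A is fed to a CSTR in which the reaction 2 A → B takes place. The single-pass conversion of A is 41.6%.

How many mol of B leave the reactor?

44.1 mol

A reacted = 0.416 × 212 = 88.19 mol; ν_A = −2, so ξ = 88.19/2 = 44.1 mol.
Outlet amounts (n = n₀ + ν ξ):
  A: 212 − 2(44.1) = 123.8
  B: 0 + 1(44.1) = 44.1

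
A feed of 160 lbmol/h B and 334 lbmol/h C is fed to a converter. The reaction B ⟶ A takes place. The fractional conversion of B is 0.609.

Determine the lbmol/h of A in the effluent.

97.4 lbmol/h

B reacted = 0.609 × 160 = 97.44 lbmol/h; ν_B = −1, so ξ = 97.44/1 = 97.44 lbmol/h.
Outlet amounts (n = n₀ + ν ξ):
  B: 160 − 1(97.44) = 62.56
  A: 0 + 1(97.44) = 97.44
  C: 334 (inert)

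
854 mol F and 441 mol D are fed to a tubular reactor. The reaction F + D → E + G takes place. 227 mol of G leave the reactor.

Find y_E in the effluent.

0.175

For G: n = n₀ + 1ξ → 227 = 0 + 1ξ, giving ξ = 227 mol.
Outlet amounts (n = n₀ + ν ξ):
  F: 854 − 1(227) = 627
  D: 441 − 1(227) = 214
  E: 0 + 1(227) = 227
  G: 0 + 1(227) = 227
Total out = 1295 mol; y_E = 227 / 1295 = 0.1753.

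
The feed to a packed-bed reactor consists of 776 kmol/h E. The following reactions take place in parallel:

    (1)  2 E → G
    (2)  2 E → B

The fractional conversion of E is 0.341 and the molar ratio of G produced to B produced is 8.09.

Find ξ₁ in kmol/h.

ξ₁ = 118 kmol/h

Conversion of E: E consumed = 0.341 × 776 = 264.6 kmol/h = 2ξ₁ + 2ξ₂.
Selectivity: 1ξ₁ / (1ξ₂) = 8.09 → ξ₁ = 8.09 ξ₂.
Substitute: (2·8.09 + 2) ξ₂ = 264.6 → ξ₂ = 14.56 kmol/h, ξ₁ = 117.8 kmol/h.
Outlet amounts (n = n₀ + Σ ν·ξ):
  E: 776 − 2(117.8) − 2(14.56) = 511.4
  G: 0 + 1(117.8) = 117.8
  B: 0 + 1(14.56) = 14.56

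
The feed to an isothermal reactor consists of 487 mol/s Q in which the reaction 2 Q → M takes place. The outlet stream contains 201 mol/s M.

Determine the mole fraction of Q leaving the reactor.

0.297

For M: n = n₀ + 1ξ → 201 = 0 + 1ξ, giving ξ = 201 mol/s.
Outlet amounts (n = n₀ + ν ξ):
  Q: 487 − 2(201) = 85
  M: 0 + 1(201) = 201
Total out = 286 mol/s; y_Q = 85 / 286 = 0.2972.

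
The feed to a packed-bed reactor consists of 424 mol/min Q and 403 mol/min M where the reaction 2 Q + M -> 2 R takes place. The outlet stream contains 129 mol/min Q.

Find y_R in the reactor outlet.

0.434

For Q: n = n₀ − 2ξ → 129 = 424 − 2ξ, giving ξ = 147.5 mol/min.
Outlet amounts (n = n₀ + ν ξ):
  Q: 424 − 2(147.5) = 129
  M: 403 − 1(147.5) = 255.5
  R: 0 + 2(147.5) = 295
Total out = 679.5 mol/min; y_R = 295 / 679.5 = 0.4341.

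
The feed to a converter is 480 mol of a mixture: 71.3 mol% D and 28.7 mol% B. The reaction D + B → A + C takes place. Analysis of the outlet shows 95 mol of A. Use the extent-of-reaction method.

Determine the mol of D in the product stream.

For A: n = n₀ + 1ξ → 95 = 0 + 1ξ, giving ξ = 95 mol.
Outlet amounts (n = n₀ + ν ξ):
  D: 342.2 − 1(95) = 247.2
  B: 137.8 − 1(95) = 42.76
  A: 0 + 1(95) = 95
  C: 0 + 1(95) = 95

247 mol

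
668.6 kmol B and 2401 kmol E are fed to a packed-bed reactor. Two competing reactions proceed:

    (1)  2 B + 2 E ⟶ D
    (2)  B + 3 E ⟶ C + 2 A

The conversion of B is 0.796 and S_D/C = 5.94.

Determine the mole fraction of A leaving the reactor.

Conversion of B: B consumed = 0.796 × 668.6 = 532.2 kmol = 2ξ₁ + 1ξ₂.
Selectivity: 1ξ₁ / (1ξ₂) = 5.94 → ξ₁ = 5.94 ξ₂.
Substitute: (2·5.94 + 1) ξ₂ = 532.2 → ξ₂ = 41.32 kmol, ξ₁ = 245.4 kmol.
Outlet amounts (n = n₀ + Σ ν·ξ):
  B: 668.6 − 2(245.4) − 1(41.32) = 136.4
  E: 2401 − 2(245.4) − 3(41.32) = 1786
  D: 0 + 1(245.4) = 245.4
  C: 0 + 1(41.32) = 41.32
  A: 0 + 2(41.32) = 82.64
Total out = 2292 kmol; y_A = 82.64 / 2292 = 0.03606.

0.0361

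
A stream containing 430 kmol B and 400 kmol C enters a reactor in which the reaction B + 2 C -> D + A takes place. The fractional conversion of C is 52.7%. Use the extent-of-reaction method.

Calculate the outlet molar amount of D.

C reacted = 0.527 × 400 = 210.8 kmol; ν_C = −2, so ξ = 210.8/2 = 105.4 kmol.
Outlet amounts (n = n₀ + ν ξ):
  B: 430 − 1(105.4) = 324.6
  C: 400 − 2(105.4) = 189.2
  D: 0 + 1(105.4) = 105.4
  A: 0 + 1(105.4) = 105.4

105 kmol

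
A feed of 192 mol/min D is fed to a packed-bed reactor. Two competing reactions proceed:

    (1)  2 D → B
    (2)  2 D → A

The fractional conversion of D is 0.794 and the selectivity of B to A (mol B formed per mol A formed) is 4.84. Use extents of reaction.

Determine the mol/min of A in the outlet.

Conversion of D: D consumed = 0.794 × 192 = 152.4 mol/min = 2ξ₁ + 2ξ₂.
Selectivity: 1ξ₁ / (1ξ₂) = 4.84 → ξ₁ = 4.84 ξ₂.
Substitute: (2·4.84 + 2) ξ₂ = 152.4 → ξ₂ = 13.05 mol/min, ξ₁ = 63.17 mol/min.
Outlet amounts (n = n₀ + Σ ν·ξ):
  D: 192 − 2(63.17) − 2(13.05) = 39.55
  B: 0 + 1(63.17) = 63.17
  A: 0 + 1(13.05) = 13.05

13.1 mol/min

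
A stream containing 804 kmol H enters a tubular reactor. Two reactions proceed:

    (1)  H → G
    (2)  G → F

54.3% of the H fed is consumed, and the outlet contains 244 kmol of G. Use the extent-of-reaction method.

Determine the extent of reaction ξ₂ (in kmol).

ξ₂ = 193 kmol

Conversion of H: H consumed = 1ξ₁ = 0.543 × 804 → ξ₁ = 436.6 kmol.
G balance: n_G = 0 + 1ξ₁ − 1ξ₂ = 244 → ξ₂ = (1·436.6 − 244)/1 = 192.6 kmol.
Outlet amounts (n = n₀ + Σ ν·ξ):
  H: 804 − 1(436.6) = 367.4
  G: 0 + 1(436.6) − 1(192.6) = 244
  F: 0 + 1(192.6) = 192.6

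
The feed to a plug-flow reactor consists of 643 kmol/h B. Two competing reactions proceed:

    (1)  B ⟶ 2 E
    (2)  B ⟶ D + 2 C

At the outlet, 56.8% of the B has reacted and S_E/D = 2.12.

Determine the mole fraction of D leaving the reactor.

0.15

Conversion of B: B consumed = 0.568 × 643 = 365.2 kmol/h = 1ξ₁ + 1ξ₂.
Selectivity: 2ξ₁ / (1ξ₂) = 2.12 → ξ₁ = 1.06 ξ₂.
Substitute: (1·1.06 + 1) ξ₂ = 365.2 → ξ₂ = 177.3 kmol/h, ξ₁ = 187.9 kmol/h.
Outlet amounts (n = n₀ + Σ ν·ξ):
  B: 643 − 1(187.9) − 1(177.3) = 277.8
  E: 0 + 2(187.9) = 375.9
  D: 0 + 1(177.3) = 177.3
  C: 0 + 2(177.3) = 354.6
Total out = 1186 kmol/h; y_D = 177.3 / 1186 = 0.1495.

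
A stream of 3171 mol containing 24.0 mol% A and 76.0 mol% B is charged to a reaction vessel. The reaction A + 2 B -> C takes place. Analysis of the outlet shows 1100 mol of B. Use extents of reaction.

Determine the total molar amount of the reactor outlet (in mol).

1860 mol

For B: n = n₀ − 2ξ → 1100 = 2410 − 2ξ, giving ξ = 655 mol.
Outlet amounts (n = n₀ + ν ξ):
  A: 761 − 1(655) = 106.1
  B: 2410 − 2(655) = 1100
  C: 0 + 1(655) = 655
Total out = 106.1 + 1100 + 655 = 1861 mol.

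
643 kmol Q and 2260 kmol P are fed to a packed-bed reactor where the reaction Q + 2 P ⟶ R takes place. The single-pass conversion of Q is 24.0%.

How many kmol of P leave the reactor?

1950 kmol

Q reacted = 0.24 × 643 = 154.3 kmol; ν_Q = −1, so ξ = 154.3/1 = 154.3 kmol.
Outlet amounts (n = n₀ + ν ξ):
  Q: 643 − 1(154.3) = 488.7
  P: 2260 − 2(154.3) = 1951
  R: 0 + 1(154.3) = 154.3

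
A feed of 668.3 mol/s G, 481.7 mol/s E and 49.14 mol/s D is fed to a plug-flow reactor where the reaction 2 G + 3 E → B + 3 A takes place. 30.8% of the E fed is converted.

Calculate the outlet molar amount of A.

148 mol/s

E reacted = 0.308 × 481.7 = 148.4 mol/s; ν_E = −3, so ξ = 148.4/3 = 49.45 mol/s.
Outlet amounts (n = n₀ + ν ξ):
  G: 668.3 − 2(49.45) = 569.4
  E: 481.7 − 3(49.45) = 333.3
  B: 0 + 1(49.45) = 49.45
  A: 0 + 3(49.45) = 148.4
  D: 49.14 (inert)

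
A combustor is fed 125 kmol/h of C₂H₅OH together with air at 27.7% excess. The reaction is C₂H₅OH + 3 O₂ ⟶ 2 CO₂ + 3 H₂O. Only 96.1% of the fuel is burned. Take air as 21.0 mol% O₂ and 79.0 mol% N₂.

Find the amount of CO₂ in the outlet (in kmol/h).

Stoichiometric O₂ = 3 × 125 = 375 kmol/h; O₂ fed = 375 × 1.277 = 478.9 kmol/h.
N₂ fed = 478.9 × 79/21 = 1801 kmol/h.
Fuel reacted = 0.961 × 125 → ξ = 120.1 kmol/h.
Outlet (n = n₀ + ν ξ):
  C₂H₅OH: 125 − 1(120.1) = 4.875
  O₂: 478.9 − 3(120.1) = 118.5
  N₂: 1801 (inert)
  CO₂: 0 + 2(120.1) = 240.2
  H₂O: 0 + 3(120.1) = 360.4

240 kmol/h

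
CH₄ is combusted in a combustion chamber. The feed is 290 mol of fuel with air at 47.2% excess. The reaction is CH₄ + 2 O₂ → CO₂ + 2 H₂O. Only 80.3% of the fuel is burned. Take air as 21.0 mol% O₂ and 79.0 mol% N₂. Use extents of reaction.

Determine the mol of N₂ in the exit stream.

Stoichiometric O₂ = 2 × 290 = 580 mol; O₂ fed = 580 × 1.472 = 853.8 mol.
N₂ fed = 853.8 × 79/21 = 3212 mol.
Fuel reacted = 0.803 × 290 → ξ = 232.9 mol.
Outlet (n = n₀ + ν ξ):
  CH₄: 290 − 1(232.9) = 57.13
  O₂: 853.8 − 2(232.9) = 388
  N₂: 3212 (inert)
  CO₂: 0 + 1(232.9) = 232.9
  H₂O: 0 + 2(232.9) = 465.7

3210 mol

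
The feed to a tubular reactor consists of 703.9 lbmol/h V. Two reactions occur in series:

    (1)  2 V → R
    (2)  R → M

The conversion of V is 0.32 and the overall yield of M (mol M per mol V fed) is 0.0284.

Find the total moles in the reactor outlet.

Conversion of V: V consumed = 2ξ₁ = 0.32 × 703.9 → ξ₁ = 112.6 lbmol/h.
Yield of M: 1ξ₂ / 703.9 = 0.0284 → ξ₂ = 19.99 lbmol/h.
Outlet amounts (n = n₀ + Σ ν·ξ):
  V: 703.9 − 2(112.6) = 478.7
  R: 0 + 1(112.6) − 1(19.99) = 92.63
  M: 0 + 1(19.99) = 19.99
Total out = 478.7 + 92.63 + 19.99 = 591.3 lbmol/h.

591 lbmol/h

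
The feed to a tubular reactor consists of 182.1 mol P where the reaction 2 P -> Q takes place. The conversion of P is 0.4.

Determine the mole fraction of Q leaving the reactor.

P reacted = 0.4 × 182.1 = 72.84 mol; ν_P = −2, so ξ = 72.84/2 = 36.42 mol.
Outlet amounts (n = n₀ + ν ξ):
  P: 182.1 − 2(36.42) = 109.3
  Q: 0 + 1(36.42) = 36.42
Total out = 145.7 mol; y_Q = 36.42 / 145.7 = 0.25.

0.25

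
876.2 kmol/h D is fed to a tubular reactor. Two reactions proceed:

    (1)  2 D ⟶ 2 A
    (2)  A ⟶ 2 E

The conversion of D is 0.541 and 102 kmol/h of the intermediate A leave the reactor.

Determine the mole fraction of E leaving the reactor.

0.596

Conversion of D: D consumed = 2ξ₁ = 0.541 × 876.2 → ξ₁ = 237 kmol/h.
A balance: n_A = 0 + 2ξ₁ − 1ξ₂ = 102 → ξ₂ = (2·237 − 102)/1 = 372 kmol/h.
Outlet amounts (n = n₀ + Σ ν·ξ):
  D: 876.2 − 2(237) = 402.2
  A: 0 + 2(237) − 1(372) = 102
  E: 0 + 2(372) = 744
Total out = 1248 kmol/h; y_E = 744 / 1248 = 0.5961.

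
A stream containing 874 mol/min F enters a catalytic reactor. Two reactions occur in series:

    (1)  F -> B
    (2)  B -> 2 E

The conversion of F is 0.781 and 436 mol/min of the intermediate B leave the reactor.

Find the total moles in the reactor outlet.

Conversion of F: F consumed = 1ξ₁ = 0.781 × 874 → ξ₁ = 682.6 mol/min.
B balance: n_B = 0 + 1ξ₁ − 1ξ₂ = 436 → ξ₂ = (1·682.6 − 436)/1 = 246.6 mol/min.
Outlet amounts (n = n₀ + Σ ν·ξ):
  F: 874 − 1(682.6) = 191.4
  B: 0 + 1(682.6) − 1(246.6) = 436
  E: 0 + 2(246.6) = 493.2
Total out = 191.4 + 436 + 493.2 = 1121 mol/min.

1120 mol/min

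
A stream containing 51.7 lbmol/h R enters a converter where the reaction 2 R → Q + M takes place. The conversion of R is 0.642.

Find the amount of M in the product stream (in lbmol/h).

R reacted = 0.642 × 51.7 = 33.19 lbmol/h; ν_R = −2, so ξ = 33.19/2 = 16.6 lbmol/h.
Outlet amounts (n = n₀ + ν ξ):
  R: 51.7 − 2(16.6) = 18.51
  Q: 0 + 1(16.6) = 16.6
  M: 0 + 1(16.6) = 16.6

16.6 lbmol/h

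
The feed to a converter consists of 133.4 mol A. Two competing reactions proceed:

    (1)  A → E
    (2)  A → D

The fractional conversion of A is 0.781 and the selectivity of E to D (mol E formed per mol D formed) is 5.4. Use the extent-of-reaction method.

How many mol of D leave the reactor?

16.3 mol

Conversion of A: A consumed = 0.781 × 133.4 = 104.2 mol = 1ξ₁ + 1ξ₂.
Selectivity: 1ξ₁ / (1ξ₂) = 5.4 → ξ₁ = 5.4 ξ₂.
Substitute: (1·5.4 + 1) ξ₂ = 104.2 → ξ₂ = 16.28 mol, ξ₁ = 87.91 mol.
Outlet amounts (n = n₀ + Σ ν·ξ):
  A: 133.4 − 1(87.91) − 1(16.28) = 29.21
  E: 0 + 1(87.91) = 87.91
  D: 0 + 1(16.28) = 16.28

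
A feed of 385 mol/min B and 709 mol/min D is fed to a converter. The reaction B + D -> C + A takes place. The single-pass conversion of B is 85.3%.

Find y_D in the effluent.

B reacted = 0.853 × 385 = 328.4 mol/min; ν_B = −1, so ξ = 328.4/1 = 328.4 mol/min.
Outlet amounts (n = n₀ + ν ξ):
  B: 385 − 1(328.4) = 56.6
  D: 709 − 1(328.4) = 380.6
  C: 0 + 1(328.4) = 328.4
  A: 0 + 1(328.4) = 328.4
Total out = 1094 mol/min; y_D = 380.6 / 1094 = 0.3479.

0.348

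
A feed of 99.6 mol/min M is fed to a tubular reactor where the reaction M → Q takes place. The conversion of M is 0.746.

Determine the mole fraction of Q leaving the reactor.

M reacted = 0.746 × 99.6 = 74.3 mol/min; ν_M = −1, so ξ = 74.3/1 = 74.3 mol/min.
Outlet amounts (n = n₀ + ν ξ):
  M: 99.6 − 1(74.3) = 25.3
  Q: 0 + 1(74.3) = 74.3
Total out = 99.6 mol/min; y_Q = 74.3 / 99.6 = 0.746.

0.746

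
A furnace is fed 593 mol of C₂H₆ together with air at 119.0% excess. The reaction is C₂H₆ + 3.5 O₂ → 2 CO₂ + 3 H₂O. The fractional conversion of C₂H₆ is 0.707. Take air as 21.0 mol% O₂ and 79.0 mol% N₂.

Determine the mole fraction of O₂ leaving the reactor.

0.137

Stoichiometric O₂ = 3.5 × 593 = 2076 mol; O₂ fed = 2076 × 2.190 = 4545 mol.
N₂ fed = 4545 × 79/21 = 17100 mol.
Fuel reacted = 0.707 × 593 → ξ = 419.3 mol.
Outlet (n = n₀ + ν ξ):
  C₂H₆: 593 − 1(419.3) = 173.7
  O₂: 4545 − 3.5(419.3) = 3078
  N₂: 17100 (inert)
  CO₂: 0 + 2(419.3) = 838.5
  H₂O: 0 + 3(419.3) = 1258
Total out = 22450 mol; y_O₂ = 3078 / 22450 = 0.1371.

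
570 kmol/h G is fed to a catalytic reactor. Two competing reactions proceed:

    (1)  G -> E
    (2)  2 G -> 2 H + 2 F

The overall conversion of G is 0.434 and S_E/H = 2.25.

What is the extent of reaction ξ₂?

ξ₂ = 38.1 kmol/h

Conversion of G: G consumed = 0.434 × 570 = 247.4 kmol/h = 1ξ₁ + 2ξ₂.
Selectivity: 1ξ₁ / (2ξ₂) = 2.25 → ξ₁ = 4.5 ξ₂.
Substitute: (1·4.5 + 2) ξ₂ = 247.4 → ξ₂ = 38.06 kmol/h, ξ₁ = 171.3 kmol/h.
Outlet amounts (n = n₀ + Σ ν·ξ):
  G: 570 − 1(171.3) − 2(38.06) = 322.6
  E: 0 + 1(171.3) = 171.3
  H: 0 + 2(38.06) = 76.12
  F: 0 + 2(38.06) = 76.12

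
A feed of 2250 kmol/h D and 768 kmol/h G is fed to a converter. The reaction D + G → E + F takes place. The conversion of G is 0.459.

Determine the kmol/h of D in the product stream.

1900 kmol/h

G reacted = 0.459 × 768 = 352.5 kmol/h; ν_G = −1, so ξ = 352.5/1 = 352.5 kmol/h.
Outlet amounts (n = n₀ + ν ξ):
  D: 2250 − 1(352.5) = 1897
  G: 768 − 1(352.5) = 415.5
  E: 0 + 1(352.5) = 352.5
  F: 0 + 1(352.5) = 352.5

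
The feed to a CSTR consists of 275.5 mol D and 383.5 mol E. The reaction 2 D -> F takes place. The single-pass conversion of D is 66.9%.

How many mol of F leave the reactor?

92.2 mol

D reacted = 0.669 × 275.5 = 184.3 mol; ν_D = −2, so ξ = 184.3/2 = 92.15 mol.
Outlet amounts (n = n₀ + ν ξ):
  D: 275.5 − 2(92.15) = 91.19
  F: 0 + 1(92.15) = 92.15
  E: 383.5 (inert)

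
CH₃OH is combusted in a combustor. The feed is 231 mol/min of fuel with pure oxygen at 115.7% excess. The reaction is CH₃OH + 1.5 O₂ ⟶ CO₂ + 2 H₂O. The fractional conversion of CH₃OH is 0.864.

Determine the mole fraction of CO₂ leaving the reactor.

0.185

Stoichiometric O₂ = 1.5 × 231 = 346.5 mol/min; O₂ fed = 346.5 × 2.157 = 747.4 mol/min.
Fuel reacted = 0.864 × 231 → ξ = 199.6 mol/min.
Outlet (n = n₀ + ν ξ):
  CH₃OH: 231 − 1(199.6) = 31.42
  O₂: 747.4 − 1.5(199.6) = 448
  CO₂: 0 + 1(199.6) = 199.6
  H₂O: 0 + 2(199.6) = 399.2
Total out = 1078 mol/min; y_CO₂ = 199.6 / 1078 = 0.1851.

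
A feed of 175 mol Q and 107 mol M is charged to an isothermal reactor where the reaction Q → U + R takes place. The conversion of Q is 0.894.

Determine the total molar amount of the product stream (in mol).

438 mol

Q reacted = 0.894 × 175 = 156.5 mol; ν_Q = −1, so ξ = 156.5/1 = 156.5 mol.
Outlet amounts (n = n₀ + ν ξ):
  Q: 175 − 1(156.5) = 18.55
  U: 0 + 1(156.5) = 156.5
  R: 0 + 1(156.5) = 156.5
  M: 107 (inert)
Total out = 18.55 + 156.5 + 156.5 + 107 = 438.5 mol.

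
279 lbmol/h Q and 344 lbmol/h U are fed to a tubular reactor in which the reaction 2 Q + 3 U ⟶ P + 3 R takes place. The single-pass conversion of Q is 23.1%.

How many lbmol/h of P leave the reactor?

32.2 lbmol/h

Q reacted = 0.231 × 279 = 64.45 lbmol/h; ν_Q = −2, so ξ = 64.45/2 = 32.22 lbmol/h.
Outlet amounts (n = n₀ + ν ξ):
  Q: 279 − 2(32.22) = 214.6
  U: 344 − 3(32.22) = 247.3
  P: 0 + 1(32.22) = 32.22
  R: 0 + 3(32.22) = 96.67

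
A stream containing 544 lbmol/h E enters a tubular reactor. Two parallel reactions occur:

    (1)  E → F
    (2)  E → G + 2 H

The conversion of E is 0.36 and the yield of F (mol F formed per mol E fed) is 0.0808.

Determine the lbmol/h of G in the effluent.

Yield of F: 1ξ₁ / 544 = 0.0808 → ξ₁ = 43.96 lbmol/h.
Conversion of E: 1ξ₁ + 1ξ₂ = 0.36 × 544 = 195.8 → ξ₂ = 151.9 lbmol/h.
Outlet amounts (n = n₀ + Σ ν·ξ):
  E: 544 − 1(43.96) − 1(151.9) = 348.2
  F: 0 + 1(43.96) = 43.96
  G: 0 + 1(151.9) = 151.9
  H: 0 + 2(151.9) = 303.8

152 lbmol/h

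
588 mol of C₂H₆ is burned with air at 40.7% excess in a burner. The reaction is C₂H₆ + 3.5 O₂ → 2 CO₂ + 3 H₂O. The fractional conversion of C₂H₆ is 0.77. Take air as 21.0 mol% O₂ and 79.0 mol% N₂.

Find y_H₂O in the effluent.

Stoichiometric O₂ = 3.5 × 588 = 2058 mol; O₂ fed = 2058 × 1.407 = 2896 mol.
N₂ fed = 2896 × 79/21 = 10890 mol.
Fuel reacted = 0.77 × 588 → ξ = 452.8 mol.
Outlet (n = n₀ + ν ξ):
  C₂H₆: 588 − 1(452.8) = 135.2
  O₂: 2896 − 3.5(452.8) = 1311
  N₂: 10890 (inert)
  CO₂: 0 + 2(452.8) = 905.5
  H₂O: 0 + 3(452.8) = 1358
Total out = 14600 mol; y_H₂O = 1358 / 14600 = 0.09301.

0.093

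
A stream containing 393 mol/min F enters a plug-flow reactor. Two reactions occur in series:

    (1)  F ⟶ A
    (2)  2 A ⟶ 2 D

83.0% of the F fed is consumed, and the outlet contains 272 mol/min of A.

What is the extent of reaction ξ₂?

Conversion of F: F consumed = 1ξ₁ = 0.83 × 393 → ξ₁ = 326.2 mol/min.
A balance: n_A = 0 + 1ξ₁ − 2ξ₂ = 272 → ξ₂ = (1·326.2 − 272)/2 = 27.09 mol/min.
Outlet amounts (n = n₀ + Σ ν·ξ):
  F: 393 − 1(326.2) = 66.81
  A: 0 + 1(326.2) − 2(27.09) = 272
  D: 0 + 2(27.09) = 54.19

ξ₂ = 27.1 mol/min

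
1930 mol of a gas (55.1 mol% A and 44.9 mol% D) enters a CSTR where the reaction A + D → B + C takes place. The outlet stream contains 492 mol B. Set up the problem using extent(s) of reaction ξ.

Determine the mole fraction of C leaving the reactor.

0.255

For B: n = n₀ + 1ξ → 492 = 0 + 1ξ, giving ξ = 492 mol.
Outlet amounts (n = n₀ + ν ξ):
  A: 1063 − 1(492) = 571.4
  D: 866.6 − 1(492) = 374.6
  B: 0 + 1(492) = 492
  C: 0 + 1(492) = 492
Total out = 1930 mol; y_C = 492 / 1930 = 0.2549.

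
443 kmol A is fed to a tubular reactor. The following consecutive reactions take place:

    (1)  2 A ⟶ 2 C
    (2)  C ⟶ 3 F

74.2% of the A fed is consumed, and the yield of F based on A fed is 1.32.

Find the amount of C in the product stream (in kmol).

Conversion of A: A consumed = 2ξ₁ = 0.742 × 443 → ξ₁ = 164.4 kmol.
Yield of F: 3ξ₂ / 443 = 1.32 → ξ₂ = 194.9 kmol.
Outlet amounts (n = n₀ + Σ ν·ξ):
  A: 443 − 2(164.4) = 114.3
  C: 0 + 2(164.4) − 1(194.9) = 133.8
  F: 0 + 3(194.9) = 584.8

134 kmol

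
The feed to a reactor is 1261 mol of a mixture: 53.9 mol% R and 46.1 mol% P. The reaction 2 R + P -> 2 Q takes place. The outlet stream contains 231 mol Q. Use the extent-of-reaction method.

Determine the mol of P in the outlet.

For Q: n = n₀ + 2ξ → 231 = 0 + 2ξ, giving ξ = 115.5 mol.
Outlet amounts (n = n₀ + ν ξ):
  R: 679.7 − 2(115.5) = 448.7
  P: 581.3 − 1(115.5) = 465.8
  Q: 0 + 2(115.5) = 231

466 mol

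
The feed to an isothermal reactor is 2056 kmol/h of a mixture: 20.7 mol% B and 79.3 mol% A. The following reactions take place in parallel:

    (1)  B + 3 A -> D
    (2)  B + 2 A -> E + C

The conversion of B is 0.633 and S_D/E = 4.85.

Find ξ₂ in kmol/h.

Conversion of B: B consumed = 0.633 × 425.6 = 269.4 kmol/h = 1ξ₁ + 1ξ₂.
Selectivity: 1ξ₁ / (1ξ₂) = 4.85 → ξ₁ = 4.85 ξ₂.
Substitute: (1·4.85 + 1) ξ₂ = 269.4 → ξ₂ = 46.05 kmol/h, ξ₁ = 223.3 kmol/h.
Outlet amounts (n = n₀ + Σ ν·ξ):
  B: 425.6 − 1(223.3) − 1(46.05) = 156.2
  A: 1630 − 3(223.3) − 2(46.05) = 868.3
  D: 0 + 1(223.3) = 223.3
  E: 0 + 1(46.05) = 46.05
  C: 0 + 1(46.05) = 46.05

ξ₂ = 46.1 kmol/h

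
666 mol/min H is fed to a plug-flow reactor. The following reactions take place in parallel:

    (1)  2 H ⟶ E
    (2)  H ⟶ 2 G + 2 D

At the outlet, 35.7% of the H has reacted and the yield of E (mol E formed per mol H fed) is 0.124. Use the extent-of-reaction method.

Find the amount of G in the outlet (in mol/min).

145 mol/min

Yield of E: 1ξ₁ / 666 = 0.124 → ξ₁ = 82.58 mol/min.
Conversion of H: 2ξ₁ + 1ξ₂ = 0.357 × 666 = 237.8 → ξ₂ = 72.59 mol/min.
Outlet amounts (n = n₀ + Σ ν·ξ):
  H: 666 − 2(82.58) − 1(72.59) = 428.2
  E: 0 + 1(82.58) = 82.58
  G: 0 + 2(72.59) = 145.2
  D: 0 + 2(72.59) = 145.2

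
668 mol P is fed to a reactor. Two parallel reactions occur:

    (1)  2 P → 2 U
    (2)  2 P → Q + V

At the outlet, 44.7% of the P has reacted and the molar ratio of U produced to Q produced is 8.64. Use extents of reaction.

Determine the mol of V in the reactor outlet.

Conversion of P: P consumed = 0.447 × 668 = 298.6 mol = 2ξ₁ + 2ξ₂.
Selectivity: 2ξ₁ / (1ξ₂) = 8.64 → ξ₁ = 4.32 ξ₂.
Substitute: (2·4.32 + 2) ξ₂ = 298.6 → ξ₂ = 28.06 mol, ξ₁ = 121.2 mol.
Outlet amounts (n = n₀ + Σ ν·ξ):
  P: 668 − 2(121.2) − 2(28.06) = 369.4
  U: 0 + 2(121.2) = 242.5
  Q: 0 + 1(28.06) = 28.06
  V: 0 + 1(28.06) = 28.06

28.1 mol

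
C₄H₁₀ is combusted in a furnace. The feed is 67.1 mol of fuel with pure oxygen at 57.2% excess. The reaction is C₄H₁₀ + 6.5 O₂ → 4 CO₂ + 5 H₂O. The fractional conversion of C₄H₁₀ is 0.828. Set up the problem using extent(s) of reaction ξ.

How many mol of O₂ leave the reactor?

Stoichiometric O₂ = 6.5 × 67.1 = 436.1 mol; O₂ fed = 436.1 × 1.572 = 685.6 mol.
Fuel reacted = 0.828 × 67.1 → ξ = 55.56 mol.
Outlet (n = n₀ + ν ξ):
  C₄H₁₀: 67.1 − 1(55.56) = 11.54
  O₂: 685.6 − 6.5(55.56) = 324.5
  CO₂: 0 + 4(55.56) = 222.2
  H₂O: 0 + 5(55.56) = 277.8

324 mol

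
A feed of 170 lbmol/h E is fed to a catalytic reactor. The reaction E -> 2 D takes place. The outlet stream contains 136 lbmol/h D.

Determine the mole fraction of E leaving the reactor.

For D: n = n₀ + 2ξ → 136 = 0 + 2ξ, giving ξ = 68 lbmol/h.
Outlet amounts (n = n₀ + ν ξ):
  E: 170 − 1(68) = 102
  D: 0 + 2(68) = 136
Total out = 238 lbmol/h; y_E = 102 / 238 = 0.4286.

0.429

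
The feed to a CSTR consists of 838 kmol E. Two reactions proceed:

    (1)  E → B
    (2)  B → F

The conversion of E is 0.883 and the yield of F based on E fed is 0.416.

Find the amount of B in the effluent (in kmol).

391 kmol

Conversion of E: E consumed = 1ξ₁ = 0.883 × 838 → ξ₁ = 740 kmol.
Yield of F: 1ξ₂ / 838 = 0.416 → ξ₂ = 348.6 kmol.
Outlet amounts (n = n₀ + Σ ν·ξ):
  E: 838 − 1(740) = 98.05
  B: 0 + 1(740) − 1(348.6) = 391.3
  F: 0 + 1(348.6) = 348.6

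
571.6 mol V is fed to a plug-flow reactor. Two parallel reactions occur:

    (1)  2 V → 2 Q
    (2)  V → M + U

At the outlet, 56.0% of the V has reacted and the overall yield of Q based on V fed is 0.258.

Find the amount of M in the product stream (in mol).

Yield of Q: 2ξ₁ / 571.6 = 0.258 → ξ₁ = 73.74 mol.
Conversion of V: 2ξ₁ + 1ξ₂ = 0.56 × 571.6 = 320.1 → ξ₂ = 172.6 mol.
Outlet amounts (n = n₀ + Σ ν·ξ):
  V: 571.6 − 2(73.74) − 1(172.6) = 251.5
  Q: 0 + 2(73.74) = 147.5
  M: 0 + 1(172.6) = 172.6
  U: 0 + 1(172.6) = 172.6

173 mol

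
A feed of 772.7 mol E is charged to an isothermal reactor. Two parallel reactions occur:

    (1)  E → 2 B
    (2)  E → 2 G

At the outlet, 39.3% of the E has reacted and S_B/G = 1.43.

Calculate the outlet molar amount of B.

357 mol

Conversion of E: E consumed = 0.393 × 772.7 = 303.7 mol = 1ξ₁ + 1ξ₂.
Selectivity: 2ξ₁ / (2ξ₂) = 1.43 → ξ₁ = 1.43 ξ₂.
Substitute: (1·1.43 + 1) ξ₂ = 303.7 → ξ₂ = 125 mol, ξ₁ = 178.7 mol.
Outlet amounts (n = n₀ + Σ ν·ξ):
  E: 772.7 − 1(178.7) − 1(125) = 469
  B: 0 + 2(178.7) = 357.4
  G: 0 + 2(125) = 249.9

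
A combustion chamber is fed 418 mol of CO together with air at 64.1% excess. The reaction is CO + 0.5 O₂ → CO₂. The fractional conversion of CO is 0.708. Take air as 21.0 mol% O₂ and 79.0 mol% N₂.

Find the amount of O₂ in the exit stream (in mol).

195 mol

Stoichiometric O₂ = 0.5 × 418 = 209 mol; O₂ fed = 209 × 1.641 = 343 mol.
N₂ fed = 343 × 79/21 = 1290 mol.
Fuel reacted = 0.708 × 418 → ξ = 295.9 mol.
Outlet (n = n₀ + ν ξ):
  CO: 418 − 1(295.9) = 122.1
  O₂: 343 − 0.5(295.9) = 195
  N₂: 1290 (inert)
  CO₂: 0 + 1(295.9) = 295.9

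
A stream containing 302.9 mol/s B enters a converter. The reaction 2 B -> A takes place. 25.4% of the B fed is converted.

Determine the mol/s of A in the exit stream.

B reacted = 0.254 × 302.9 = 76.94 mol/s; ν_B = −2, so ξ = 76.94/2 = 38.47 mol/s.
Outlet amounts (n = n₀ + ν ξ):
  B: 302.9 − 2(38.47) = 226
  A: 0 + 1(38.47) = 38.47

38.5 mol/s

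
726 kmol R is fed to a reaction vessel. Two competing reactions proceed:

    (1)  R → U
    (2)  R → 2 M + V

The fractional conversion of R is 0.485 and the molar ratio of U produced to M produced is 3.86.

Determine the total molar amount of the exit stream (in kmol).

807 kmol

Conversion of R: R consumed = 0.485 × 726 = 352.1 kmol = 1ξ₁ + 1ξ₂.
Selectivity: 1ξ₁ / (2ξ₂) = 3.86 → ξ₁ = 7.72 ξ₂.
Substitute: (1·7.72 + 1) ξ₂ = 352.1 → ξ₂ = 40.38 kmol, ξ₁ = 311.7 kmol.
Outlet amounts (n = n₀ + Σ ν·ξ):
  R: 726 − 1(311.7) − 1(40.38) = 373.9
  U: 0 + 1(311.7) = 311.7
  M: 0 + 2(40.38) = 80.76
  V: 0 + 1(40.38) = 40.38
Total out = 373.9 + 311.7 + 80.76 + 40.38 = 806.8 kmol.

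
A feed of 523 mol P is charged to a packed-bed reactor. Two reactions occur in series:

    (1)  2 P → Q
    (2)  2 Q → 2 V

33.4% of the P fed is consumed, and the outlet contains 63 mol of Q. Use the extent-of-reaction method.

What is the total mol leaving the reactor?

Conversion of P: P consumed = 2ξ₁ = 0.334 × 523 → ξ₁ = 87.34 mol.
Q balance: n_Q = 0 + 1ξ₁ − 2ξ₂ = 63 → ξ₂ = (1·87.34 − 63)/2 = 12.17 mol.
Outlet amounts (n = n₀ + Σ ν·ξ):
  P: 523 − 2(87.34) = 348.3
  Q: 0 + 1(87.34) − 2(12.17) = 63
  V: 0 + 2(12.17) = 24.34
Total out = 348.3 + 63 + 24.34 = 435.7 mol.

436 mol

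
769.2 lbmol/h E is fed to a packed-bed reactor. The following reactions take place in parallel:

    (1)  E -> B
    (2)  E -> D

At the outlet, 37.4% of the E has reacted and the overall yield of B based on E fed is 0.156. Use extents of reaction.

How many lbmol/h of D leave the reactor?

Yield of B: 1ξ₁ / 769.2 = 0.156 → ξ₁ = 120 lbmol/h.
Conversion of E: 1ξ₁ + 1ξ₂ = 0.374 × 769.2 = 287.7 → ξ₂ = 167.7 lbmol/h.
Outlet amounts (n = n₀ + Σ ν·ξ):
  E: 769.2 − 1(120) − 1(167.7) = 481.5
  B: 0 + 1(120) = 120
  D: 0 + 1(167.7) = 167.7

168 lbmol/h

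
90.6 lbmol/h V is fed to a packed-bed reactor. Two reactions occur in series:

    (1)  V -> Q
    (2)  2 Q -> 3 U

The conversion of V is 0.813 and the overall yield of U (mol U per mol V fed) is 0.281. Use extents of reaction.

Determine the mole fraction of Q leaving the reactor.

0.572

Conversion of V: V consumed = 1ξ₁ = 0.813 × 90.6 → ξ₁ = 73.66 lbmol/h.
Yield of U: 3ξ₂ / 90.6 = 0.281 → ξ₂ = 8.486 lbmol/h.
Outlet amounts (n = n₀ + Σ ν·ξ):
  V: 90.6 − 1(73.66) = 16.94
  Q: 0 + 1(73.66) − 2(8.486) = 56.69
  U: 0 + 3(8.486) = 25.46
Total out = 99.09 lbmol/h; y_Q = 56.69 / 99.09 = 0.5721.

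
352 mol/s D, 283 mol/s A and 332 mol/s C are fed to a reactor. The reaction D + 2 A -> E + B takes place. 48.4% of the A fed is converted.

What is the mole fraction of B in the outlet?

A reacted = 0.484 × 283 = 137 mol/s; ν_A = −2, so ξ = 137/2 = 68.49 mol/s.
Outlet amounts (n = n₀ + ν ξ):
  D: 352 − 1(68.49) = 283.5
  A: 283 − 2(68.49) = 146
  E: 0 + 1(68.49) = 68.49
  B: 0 + 1(68.49) = 68.49
  C: 332 (inert)
Total out = 898.5 mol/s; y_B = 68.49 / 898.5 = 0.07622.

0.0762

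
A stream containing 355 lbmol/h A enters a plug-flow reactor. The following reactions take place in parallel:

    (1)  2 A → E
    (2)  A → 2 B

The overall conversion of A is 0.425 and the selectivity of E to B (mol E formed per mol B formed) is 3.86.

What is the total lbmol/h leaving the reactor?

293 lbmol/h

Conversion of A: A consumed = 0.425 × 355 = 150.9 lbmol/h = 2ξ₁ + 1ξ₂.
Selectivity: 1ξ₁ / (2ξ₂) = 3.86 → ξ₁ = 7.72 ξ₂.
Substitute: (2·7.72 + 1) ξ₂ = 150.9 → ξ₂ = 9.177 lbmol/h, ξ₁ = 70.85 lbmol/h.
Outlet amounts (n = n₀ + Σ ν·ξ):
  A: 355 − 2(70.85) − 1(9.177) = 204.1
  E: 0 + 1(70.85) = 70.85
  B: 0 + 2(9.177) = 18.35
Total out = 204.1 + 70.85 + 18.35 = 293.3 lbmol/h.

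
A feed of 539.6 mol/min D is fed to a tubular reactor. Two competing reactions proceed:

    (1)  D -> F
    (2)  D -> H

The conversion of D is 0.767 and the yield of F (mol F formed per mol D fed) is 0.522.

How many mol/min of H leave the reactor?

Yield of F: 1ξ₁ / 539.6 = 0.522 → ξ₁ = 281.7 mol/min.
Conversion of D: 1ξ₁ + 1ξ₂ = 0.767 × 539.6 = 413.9 → ξ₂ = 132.2 mol/min.
Outlet amounts (n = n₀ + Σ ν·ξ):
  D: 539.6 − 1(281.7) − 1(132.2) = 125.7
  F: 0 + 1(281.7) = 281.7
  H: 0 + 1(132.2) = 132.2

132 mol/min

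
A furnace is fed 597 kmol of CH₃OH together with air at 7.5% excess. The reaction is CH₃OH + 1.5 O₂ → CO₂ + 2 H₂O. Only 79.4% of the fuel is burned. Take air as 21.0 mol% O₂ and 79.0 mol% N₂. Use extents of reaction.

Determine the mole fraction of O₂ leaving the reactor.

0.0464

Stoichiometric O₂ = 1.5 × 597 = 895.5 kmol; O₂ fed = 895.5 × 1.075 = 962.7 kmol.
N₂ fed = 962.7 × 79/21 = 3621 kmol.
Fuel reacted = 0.794 × 597 → ξ = 474 kmol.
Outlet (n = n₀ + ν ξ):
  CH₃OH: 597 − 1(474) = 123
  O₂: 962.7 − 1.5(474) = 251.6
  N₂: 3621 (inert)
  CO₂: 0 + 1(474) = 474
  H₂O: 0 + 2(474) = 948
Total out = 5418 kmol; y_O₂ = 251.6 / 5418 = 0.04644.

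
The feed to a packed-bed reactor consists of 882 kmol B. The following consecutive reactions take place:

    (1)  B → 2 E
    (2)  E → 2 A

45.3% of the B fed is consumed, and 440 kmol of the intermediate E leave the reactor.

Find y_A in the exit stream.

Conversion of B: B consumed = 1ξ₁ = 0.453 × 882 → ξ₁ = 399.5 kmol.
E balance: n_E = 0 + 2ξ₁ − 1ξ₂ = 440 → ξ₂ = (2·399.5 − 440)/1 = 359.1 kmol.
Outlet amounts (n = n₀ + Σ ν·ξ):
  B: 882 − 1(399.5) = 482.5
  E: 0 + 2(399.5) − 1(359.1) = 440
  A: 0 + 2(359.1) = 718.2
Total out = 1641 kmol; y_A = 718.2 / 1641 = 0.4377.

0.438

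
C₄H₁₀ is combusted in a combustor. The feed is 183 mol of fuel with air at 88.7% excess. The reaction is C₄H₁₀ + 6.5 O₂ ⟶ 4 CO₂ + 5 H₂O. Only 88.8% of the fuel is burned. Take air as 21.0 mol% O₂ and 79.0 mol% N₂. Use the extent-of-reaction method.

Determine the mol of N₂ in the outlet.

Stoichiometric O₂ = 6.5 × 183 = 1190 mol; O₂ fed = 1190 × 1.887 = 2245 mol.
N₂ fed = 2245 × 79/21 = 8444 mol.
Fuel reacted = 0.888 × 183 → ξ = 162.5 mol.
Outlet (n = n₀ + ν ξ):
  C₄H₁₀: 183 − 1(162.5) = 20.5
  O₂: 2245 − 6.5(162.5) = 1188
  N₂: 8444 (inert)
  CO₂: 0 + 4(162.5) = 650
  H₂O: 0 + 5(162.5) = 812.5

8440 mol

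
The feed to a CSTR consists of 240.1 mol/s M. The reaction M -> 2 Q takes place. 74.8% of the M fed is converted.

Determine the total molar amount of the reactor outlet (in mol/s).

420 mol/s

M reacted = 0.748 × 240.1 = 179.6 mol/s; ν_M = −1, so ξ = 179.6/1 = 179.6 mol/s.
Outlet amounts (n = n₀ + ν ξ):
  M: 240.1 − 1(179.6) = 60.51
  Q: 0 + 2(179.6) = 359.2
Total out = 60.51 + 359.2 = 419.7 mol/s.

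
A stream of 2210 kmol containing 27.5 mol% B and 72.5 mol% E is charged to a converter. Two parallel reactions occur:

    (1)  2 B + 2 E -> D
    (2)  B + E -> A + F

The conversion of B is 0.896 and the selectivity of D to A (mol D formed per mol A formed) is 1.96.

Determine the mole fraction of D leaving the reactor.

0.139

Conversion of B: B consumed = 0.896 × 607.8 = 544.5 kmol = 2ξ₁ + 1ξ₂.
Selectivity: 1ξ₁ / (1ξ₂) = 1.96 → ξ₁ = 1.96 ξ₂.
Substitute: (2·1.96 + 1) ξ₂ = 544.5 → ξ₂ = 110.7 kmol, ξ₁ = 216.9 kmol.
Outlet amounts (n = n₀ + Σ ν·ξ):
  B: 607.8 − 2(216.9) − 1(110.7) = 63.21
  E: 1602 − 2(216.9) − 1(110.7) = 1058
  D: 0 + 1(216.9) = 216.9
  A: 0 + 1(110.7) = 110.7
  F: 0 + 1(110.7) = 110.7
Total out = 1559 kmol; y_D = 216.9 / 1559 = 0.1391.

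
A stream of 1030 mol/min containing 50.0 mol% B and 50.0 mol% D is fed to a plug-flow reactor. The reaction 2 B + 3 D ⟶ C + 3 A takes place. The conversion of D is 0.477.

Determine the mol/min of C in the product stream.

81.9 mol/min

D reacted = 0.477 × 515 = 245.7 mol/min; ν_D = −3, so ξ = 245.7/3 = 81.89 mol/min.
Outlet amounts (n = n₀ + ν ξ):
  B: 515 − 2(81.89) = 351.2
  D: 515 − 3(81.89) = 269.3
  C: 0 + 1(81.89) = 81.89
  A: 0 + 3(81.89) = 245.7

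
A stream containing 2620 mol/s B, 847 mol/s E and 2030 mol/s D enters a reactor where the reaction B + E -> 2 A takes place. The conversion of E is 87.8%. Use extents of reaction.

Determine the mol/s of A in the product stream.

E reacted = 0.878 × 847 = 743.7 mol/s; ν_E = −1, so ξ = 743.7/1 = 743.7 mol/s.
Outlet amounts (n = n₀ + ν ξ):
  B: 2620 − 1(743.7) = 1876
  E: 847 − 1(743.7) = 103.3
  A: 0 + 2(743.7) = 1487
  D: 2030 (inert)

1490 mol/s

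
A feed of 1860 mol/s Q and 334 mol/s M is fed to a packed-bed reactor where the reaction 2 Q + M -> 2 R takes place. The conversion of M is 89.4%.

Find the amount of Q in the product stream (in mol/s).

1260 mol/s

M reacted = 0.894 × 334 = 298.6 mol/s; ν_M = −1, so ξ = 298.6/1 = 298.6 mol/s.
Outlet amounts (n = n₀ + ν ξ):
  Q: 1860 − 2(298.6) = 1263
  M: 334 − 1(298.6) = 35.4
  R: 0 + 2(298.6) = 597.2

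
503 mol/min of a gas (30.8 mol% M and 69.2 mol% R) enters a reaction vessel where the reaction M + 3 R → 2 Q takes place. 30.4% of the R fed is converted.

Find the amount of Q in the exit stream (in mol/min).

70.5 mol/min

R reacted = 0.304 × 348.1 = 105.8 mol/min; ν_R = −3, so ξ = 105.8/3 = 35.27 mol/min.
Outlet amounts (n = n₀ + ν ξ):
  M: 154.9 − 1(35.27) = 119.7
  R: 348.1 − 3(35.27) = 242.3
  Q: 0 + 2(35.27) = 70.54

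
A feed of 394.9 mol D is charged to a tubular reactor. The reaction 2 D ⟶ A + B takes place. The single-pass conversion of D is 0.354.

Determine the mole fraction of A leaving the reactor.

D reacted = 0.354 × 394.9 = 139.8 mol; ν_D = −2, so ξ = 139.8/2 = 69.9 mol.
Outlet amounts (n = n₀ + ν ξ):
  D: 394.9 − 2(69.9) = 255.1
  A: 0 + 1(69.9) = 69.9
  B: 0 + 1(69.9) = 69.9
Total out = 394.9 mol; y_A = 69.9 / 394.9 = 0.177.

0.177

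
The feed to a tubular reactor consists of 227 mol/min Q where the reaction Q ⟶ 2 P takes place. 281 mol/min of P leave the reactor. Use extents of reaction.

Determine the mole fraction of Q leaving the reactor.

0.235

For P: n = n₀ + 2ξ → 281 = 0 + 2ξ, giving ξ = 140.5 mol/min.
Outlet amounts (n = n₀ + ν ξ):
  Q: 227 − 1(140.5) = 86.5
  P: 0 + 2(140.5) = 281
Total out = 367.5 mol/min; y_Q = 86.5 / 367.5 = 0.2354.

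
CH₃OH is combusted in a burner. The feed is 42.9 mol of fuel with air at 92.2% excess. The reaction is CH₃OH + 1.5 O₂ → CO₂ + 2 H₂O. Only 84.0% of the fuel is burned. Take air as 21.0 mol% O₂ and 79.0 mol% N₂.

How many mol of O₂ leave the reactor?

Stoichiometric O₂ = 1.5 × 42.9 = 64.35 mol; O₂ fed = 64.35 × 1.922 = 123.7 mol.
N₂ fed = 123.7 × 79/21 = 465.3 mol.
Fuel reacted = 0.84 × 42.9 → ξ = 36.04 mol.
Outlet (n = n₀ + ν ξ):
  CH₃OH: 42.9 − 1(36.04) = 6.864
  O₂: 123.7 − 1.5(36.04) = 69.63
  N₂: 465.3 (inert)
  CO₂: 0 + 1(36.04) = 36.04
  H₂O: 0 + 2(36.04) = 72.07

69.6 mol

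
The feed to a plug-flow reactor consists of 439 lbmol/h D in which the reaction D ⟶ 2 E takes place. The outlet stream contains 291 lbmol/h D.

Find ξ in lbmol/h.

ξ = 148 lbmol/h

For D: n = n₀ − 1ξ → 291 = 439 − 1ξ, giving ξ = 148 lbmol/h.
Outlet amounts (n = n₀ + ν ξ):
  D: 439 − 1(148) = 291
  E: 0 + 2(148) = 296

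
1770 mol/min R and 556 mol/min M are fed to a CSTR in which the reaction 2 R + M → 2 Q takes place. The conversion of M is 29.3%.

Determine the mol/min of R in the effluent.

M reacted = 0.293 × 556 = 162.9 mol/min; ν_M = −1, so ξ = 162.9/1 = 162.9 mol/min.
Outlet amounts (n = n₀ + ν ξ):
  R: 1770 − 2(162.9) = 1444
  M: 556 − 1(162.9) = 393.1
  Q: 0 + 2(162.9) = 325.8

1440 mol/min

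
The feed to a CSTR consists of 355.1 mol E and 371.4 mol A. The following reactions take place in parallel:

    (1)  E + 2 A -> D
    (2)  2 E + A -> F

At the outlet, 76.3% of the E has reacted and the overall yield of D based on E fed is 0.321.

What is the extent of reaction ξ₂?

Yield of D: 1ξ₁ / 355.1 = 0.321 → ξ₁ = 114 mol.
Conversion of E: 1ξ₁ + 2ξ₂ = 0.763 × 355.1 = 270.9 → ξ₂ = 78.48 mol.
Outlet amounts (n = n₀ + Σ ν·ξ):
  E: 355.1 − 1(114) − 2(78.48) = 84.16
  A: 371.4 − 2(114) − 1(78.48) = 64.95
  D: 0 + 1(114) = 114
  F: 0 + 1(78.48) = 78.48

ξ₂ = 78.5 mol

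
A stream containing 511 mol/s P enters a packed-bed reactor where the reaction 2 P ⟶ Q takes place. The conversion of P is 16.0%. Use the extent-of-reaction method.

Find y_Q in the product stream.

P reacted = 0.16 × 511 = 81.76 mol/s; ν_P = −2, so ξ = 81.76/2 = 40.88 mol/s.
Outlet amounts (n = n₀ + ν ξ):
  P: 511 − 2(40.88) = 429.2
  Q: 0 + 1(40.88) = 40.88
Total out = 470.1 mol/s; y_Q = 40.88 / 470.1 = 0.08696.

0.087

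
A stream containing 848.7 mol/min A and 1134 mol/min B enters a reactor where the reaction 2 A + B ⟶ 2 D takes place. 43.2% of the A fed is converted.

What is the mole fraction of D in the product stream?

A reacted = 0.432 × 848.7 = 366.6 mol/min; ν_A = −2, so ξ = 366.6/2 = 183.3 mol/min.
Outlet amounts (n = n₀ + ν ξ):
  A: 848.7 − 2(183.3) = 482.1
  B: 1134 − 1(183.3) = 950.7
  D: 0 + 2(183.3) = 366.6
Total out = 1799 mol/min; y_D = 366.6 / 1799 = 0.2038.

0.204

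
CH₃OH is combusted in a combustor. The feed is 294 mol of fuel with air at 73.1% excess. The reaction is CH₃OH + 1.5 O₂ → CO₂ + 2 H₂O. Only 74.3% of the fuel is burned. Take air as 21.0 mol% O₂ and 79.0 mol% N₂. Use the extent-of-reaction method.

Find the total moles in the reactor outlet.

4040 mol

Stoichiometric O₂ = 1.5 × 294 = 441 mol; O₂ fed = 441 × 1.731 = 763.4 mol.
N₂ fed = 763.4 × 79/21 = 2872 mol.
Fuel reacted = 0.743 × 294 → ξ = 218.4 mol.
Outlet (n = n₀ + ν ξ):
  CH₃OH: 294 − 1(218.4) = 75.56
  O₂: 763.4 − 1.5(218.4) = 435.7
  N₂: 2872 (inert)
  CO₂: 0 + 1(218.4) = 218.4
  H₂O: 0 + 2(218.4) = 436.9
Total out = 75.56 + 435.7 + 2872 + 218.4 + 436.9 = 4038 mol.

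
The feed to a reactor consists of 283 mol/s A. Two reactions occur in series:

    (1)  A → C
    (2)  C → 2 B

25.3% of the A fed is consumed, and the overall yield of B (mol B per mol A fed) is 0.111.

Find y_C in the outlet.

0.187

Conversion of A: A consumed = 1ξ₁ = 0.253 × 283 → ξ₁ = 71.6 mol/s.
Yield of B: 2ξ₂ / 283 = 0.111 → ξ₂ = 15.71 mol/s.
Outlet amounts (n = n₀ + Σ ν·ξ):
  A: 283 − 1(71.6) = 211.4
  C: 0 + 1(71.6) − 1(15.71) = 55.89
  B: 0 + 2(15.71) = 31.41
Total out = 298.7 mol/s; y_C = 55.89 / 298.7 = 0.1871.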